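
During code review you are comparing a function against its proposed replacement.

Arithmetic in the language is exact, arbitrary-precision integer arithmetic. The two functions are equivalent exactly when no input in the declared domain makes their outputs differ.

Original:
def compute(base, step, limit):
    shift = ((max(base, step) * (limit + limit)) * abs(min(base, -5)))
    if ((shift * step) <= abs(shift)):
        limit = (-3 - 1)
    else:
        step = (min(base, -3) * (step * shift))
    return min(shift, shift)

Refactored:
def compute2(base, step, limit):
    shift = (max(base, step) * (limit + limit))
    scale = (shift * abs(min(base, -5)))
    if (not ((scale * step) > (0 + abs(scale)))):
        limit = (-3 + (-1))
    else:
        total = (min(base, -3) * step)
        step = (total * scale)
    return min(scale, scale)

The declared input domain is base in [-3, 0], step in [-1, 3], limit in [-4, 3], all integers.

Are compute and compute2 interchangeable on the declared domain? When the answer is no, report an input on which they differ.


Side by side, the visible changes include: constant usage differs; and local variable names differ; and comparison usage differs; and boolean connective usage differs; and arithmetic usage differs; and statement counts differ.
Tracing base=-2, step=0, limit=0: compute: shift=0, then ((shift * step) <= abs(shift)) is true, then limit=-4, then returns 0 | compute2: shift=0, then scale=0, then (not ((scale * step) > (0 + abs(scale)))) is true, then limit=-4, then returns 0 — matching result 0.
Checked all 160 inputs in the declared domain: the outputs agree on every one.
verdict: equivalent


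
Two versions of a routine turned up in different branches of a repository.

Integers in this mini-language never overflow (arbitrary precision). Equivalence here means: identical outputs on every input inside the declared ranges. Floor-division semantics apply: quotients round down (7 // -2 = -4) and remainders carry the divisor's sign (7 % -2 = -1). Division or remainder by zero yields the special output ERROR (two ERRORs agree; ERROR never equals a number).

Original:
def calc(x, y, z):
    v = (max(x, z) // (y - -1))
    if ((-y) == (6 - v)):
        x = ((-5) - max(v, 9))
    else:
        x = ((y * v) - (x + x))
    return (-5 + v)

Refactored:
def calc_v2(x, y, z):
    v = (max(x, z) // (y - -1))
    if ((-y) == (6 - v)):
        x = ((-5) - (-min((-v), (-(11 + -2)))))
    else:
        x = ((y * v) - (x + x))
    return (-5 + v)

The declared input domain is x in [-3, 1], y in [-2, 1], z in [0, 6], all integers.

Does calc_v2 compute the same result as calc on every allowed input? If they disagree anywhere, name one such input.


Comparing the listings, the differences include: arithmetic usage differs, constant usage differs, min/max/abs usage differs.
Tracing x=-2, y=1, z=6: calc: v=3, then ((-y) == (6 - v)) is false, then x=7, then returns -2 | calc_v2: v=3, then ((-y) == (6 - v)) is false, then x=7, then returns -2 — matching result -2.
Sweeping the whole domain (140 inputs) finds no disagreement.
verdict: equivalent


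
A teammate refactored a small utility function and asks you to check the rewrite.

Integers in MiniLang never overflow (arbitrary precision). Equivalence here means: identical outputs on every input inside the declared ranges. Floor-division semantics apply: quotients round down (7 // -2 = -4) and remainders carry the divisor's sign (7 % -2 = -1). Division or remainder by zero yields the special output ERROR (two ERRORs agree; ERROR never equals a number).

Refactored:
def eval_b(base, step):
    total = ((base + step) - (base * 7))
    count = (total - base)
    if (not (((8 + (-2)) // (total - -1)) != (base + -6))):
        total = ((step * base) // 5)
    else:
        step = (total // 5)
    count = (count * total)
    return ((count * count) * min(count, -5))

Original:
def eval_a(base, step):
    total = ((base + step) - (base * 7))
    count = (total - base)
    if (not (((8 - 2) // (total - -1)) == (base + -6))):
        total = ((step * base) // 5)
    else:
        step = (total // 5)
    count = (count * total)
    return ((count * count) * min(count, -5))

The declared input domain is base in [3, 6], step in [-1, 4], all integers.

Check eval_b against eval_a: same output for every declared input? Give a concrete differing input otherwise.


Input base=3, step=-1: -2420 from eval_a versus -873620 from eval_b.
verdict: not equivalent; witness: base=3, step=-1


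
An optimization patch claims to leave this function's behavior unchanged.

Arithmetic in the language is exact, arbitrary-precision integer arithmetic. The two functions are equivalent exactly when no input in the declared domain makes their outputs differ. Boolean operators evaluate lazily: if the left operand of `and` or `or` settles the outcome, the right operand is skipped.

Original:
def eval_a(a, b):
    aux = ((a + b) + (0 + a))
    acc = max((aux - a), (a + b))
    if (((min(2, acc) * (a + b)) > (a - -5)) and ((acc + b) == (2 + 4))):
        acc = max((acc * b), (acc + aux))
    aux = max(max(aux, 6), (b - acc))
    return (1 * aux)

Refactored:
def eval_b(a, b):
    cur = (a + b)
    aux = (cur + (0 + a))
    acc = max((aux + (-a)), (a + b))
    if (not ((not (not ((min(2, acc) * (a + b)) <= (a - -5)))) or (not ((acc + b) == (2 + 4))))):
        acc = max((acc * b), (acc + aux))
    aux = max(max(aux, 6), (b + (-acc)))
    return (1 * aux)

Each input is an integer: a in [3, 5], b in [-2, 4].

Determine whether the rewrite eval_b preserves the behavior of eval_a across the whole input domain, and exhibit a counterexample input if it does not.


The two are interchangeable: local variable names differ; also arithmetic usage differs; also statement counts differ; also comparison usage differs; also boolean connective usage differs, and every declared input agrees.
Spot check at a=4, b=4 — eval_a: aux becomes 12; next acc becomes 8; next (((min(2, acc) * (a + b)) > (a - -5)) and ((acc + b) == (2 + 4))) evaluates to false; next aux becomes 12; next final value 12. eval_b: cur becomes 8; next aux becomes 12; next acc becomes 8; next (not ((not (not ((min(2, acc) * (a + b)) <= (a - -5)))) or (not ((acc + b) == (2 + 4))))) evaluates to false; next aux becomes 12; next final value 12. Both give 12.
Every one of the 21 inputs gives matching results.
verdict: equivalent


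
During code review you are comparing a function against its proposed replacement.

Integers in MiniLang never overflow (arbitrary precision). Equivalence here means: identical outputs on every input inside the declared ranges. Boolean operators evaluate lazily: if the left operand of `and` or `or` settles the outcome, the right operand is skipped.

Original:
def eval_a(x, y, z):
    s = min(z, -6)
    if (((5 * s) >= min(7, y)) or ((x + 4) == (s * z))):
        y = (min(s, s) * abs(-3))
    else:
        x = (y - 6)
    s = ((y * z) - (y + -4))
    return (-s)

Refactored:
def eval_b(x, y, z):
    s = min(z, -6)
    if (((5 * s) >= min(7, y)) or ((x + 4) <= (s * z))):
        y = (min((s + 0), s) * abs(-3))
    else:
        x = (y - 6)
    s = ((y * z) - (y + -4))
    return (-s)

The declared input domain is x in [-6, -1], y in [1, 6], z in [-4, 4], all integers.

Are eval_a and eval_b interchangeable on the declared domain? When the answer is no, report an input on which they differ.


Not equivalent: x=-6, y=1, z=-4 separates them (1 vs -94).
eval_a: s := -6 | (((5 * s) >= min(7, y)) or ((x + 4) == (s * z))): false | x := -5 | s := -1 | result 1
eval_b: s := -6 | (((5 * s) >= min(7, y)) or ((x + 4) <= (s * z))): true | y := -18 | s := 94 | result -94
verdict: not equivalent; witness: x=-6, y=1, z=-4


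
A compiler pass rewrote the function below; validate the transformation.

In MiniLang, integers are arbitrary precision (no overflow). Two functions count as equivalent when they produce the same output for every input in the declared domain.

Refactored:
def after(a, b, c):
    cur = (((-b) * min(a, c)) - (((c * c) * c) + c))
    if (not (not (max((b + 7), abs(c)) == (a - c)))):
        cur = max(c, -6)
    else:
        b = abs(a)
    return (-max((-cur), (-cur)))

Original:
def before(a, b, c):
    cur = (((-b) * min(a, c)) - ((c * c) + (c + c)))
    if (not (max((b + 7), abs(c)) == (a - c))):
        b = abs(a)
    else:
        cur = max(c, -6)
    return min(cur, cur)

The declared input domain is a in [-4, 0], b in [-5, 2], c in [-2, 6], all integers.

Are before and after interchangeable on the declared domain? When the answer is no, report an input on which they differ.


These are not equivalent — on a=-4, b=-5, c=-2 the outputs split (-20 vs -10).
before: cur = -20; (not (max((b + 7), abs(c)) == (a - c))) -> true; b = 4; return -20
after: cur = -10; (not (not (max((b + 7), abs(c)) == (a - c)))) -> false; b = 4; return -10
verdict: not equivalent; witness: a=-4, b=-5, c=-2


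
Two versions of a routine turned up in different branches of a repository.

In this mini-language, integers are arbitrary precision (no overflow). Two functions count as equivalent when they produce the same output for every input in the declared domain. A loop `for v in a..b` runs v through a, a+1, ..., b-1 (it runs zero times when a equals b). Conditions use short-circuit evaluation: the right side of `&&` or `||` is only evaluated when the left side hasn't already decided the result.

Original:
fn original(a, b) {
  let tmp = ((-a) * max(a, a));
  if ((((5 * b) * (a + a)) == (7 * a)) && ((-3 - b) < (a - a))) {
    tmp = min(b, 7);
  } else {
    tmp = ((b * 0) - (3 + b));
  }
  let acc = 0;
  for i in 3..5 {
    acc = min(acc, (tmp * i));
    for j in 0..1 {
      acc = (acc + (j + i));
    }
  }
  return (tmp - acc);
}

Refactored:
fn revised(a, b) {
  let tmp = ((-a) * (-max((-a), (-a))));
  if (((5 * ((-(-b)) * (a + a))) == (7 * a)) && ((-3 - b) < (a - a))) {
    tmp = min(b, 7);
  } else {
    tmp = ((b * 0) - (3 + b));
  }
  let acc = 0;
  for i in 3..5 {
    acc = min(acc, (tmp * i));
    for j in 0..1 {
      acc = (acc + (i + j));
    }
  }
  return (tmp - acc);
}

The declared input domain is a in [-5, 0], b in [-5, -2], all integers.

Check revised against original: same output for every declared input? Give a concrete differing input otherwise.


One difference looks behavioral, but it never changes the outcome for any declared input; all 24 inputs agree.
verdict: equivalent


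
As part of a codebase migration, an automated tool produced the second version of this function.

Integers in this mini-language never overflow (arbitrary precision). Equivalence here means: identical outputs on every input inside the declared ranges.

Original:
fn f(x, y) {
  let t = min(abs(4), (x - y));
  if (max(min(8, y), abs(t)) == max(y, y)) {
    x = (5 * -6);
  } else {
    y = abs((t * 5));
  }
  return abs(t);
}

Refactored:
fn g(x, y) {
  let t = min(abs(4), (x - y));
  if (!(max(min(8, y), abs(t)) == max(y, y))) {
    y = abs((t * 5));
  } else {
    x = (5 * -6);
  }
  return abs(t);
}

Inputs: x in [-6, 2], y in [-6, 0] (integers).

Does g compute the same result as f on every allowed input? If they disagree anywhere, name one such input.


Side by side, the visible changes include: boolean connective usage differs.
One worked example (x=1, y=-3) — f: t=4, then (max(min(8, y), abs(t)) == max(y, y)) is false, then y=20, then returns 4; g: t=4, then (!(max(min(8, y), abs(t)) == max(y, y))) is true, then y=20, then returns 4; agreement on 4.
An exhaustive pass over the 63 declared inputs shows identical outputs.
verdict: equivalent


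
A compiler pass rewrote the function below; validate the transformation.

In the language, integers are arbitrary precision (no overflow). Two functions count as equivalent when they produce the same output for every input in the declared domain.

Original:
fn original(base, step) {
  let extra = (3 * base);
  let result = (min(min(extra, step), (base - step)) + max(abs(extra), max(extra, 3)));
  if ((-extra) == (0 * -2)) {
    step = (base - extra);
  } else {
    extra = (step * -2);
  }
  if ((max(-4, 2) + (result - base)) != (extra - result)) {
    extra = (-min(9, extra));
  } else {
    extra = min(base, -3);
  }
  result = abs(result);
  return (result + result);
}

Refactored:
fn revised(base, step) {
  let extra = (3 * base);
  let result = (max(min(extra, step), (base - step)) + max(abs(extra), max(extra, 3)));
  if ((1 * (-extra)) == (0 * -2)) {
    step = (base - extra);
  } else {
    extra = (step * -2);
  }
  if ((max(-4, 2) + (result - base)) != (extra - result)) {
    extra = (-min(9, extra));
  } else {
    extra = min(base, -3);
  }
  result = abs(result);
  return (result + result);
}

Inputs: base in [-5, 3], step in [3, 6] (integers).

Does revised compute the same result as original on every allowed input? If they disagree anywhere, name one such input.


Not equivalent: base=-5, step=3 separates them (0 vs 14).
original: extra = -15; result = 0; ((-extra) == (0 * -2)) -> false; extra = -6; ((max(-4, 2) + (result - base)) != (extra - result)) -> true; extra = 6; result = 0; return 0
revised: extra = -15; result = 7; ((1 * (-extra)) == (0 * -2)) -> false; extra = -6; ((max(-4, 2) + (result - base)) != (extra - result)) -> true; extra = 6; result = 7; return 14
verdict: not equivalent; witness: base=-5, step=3


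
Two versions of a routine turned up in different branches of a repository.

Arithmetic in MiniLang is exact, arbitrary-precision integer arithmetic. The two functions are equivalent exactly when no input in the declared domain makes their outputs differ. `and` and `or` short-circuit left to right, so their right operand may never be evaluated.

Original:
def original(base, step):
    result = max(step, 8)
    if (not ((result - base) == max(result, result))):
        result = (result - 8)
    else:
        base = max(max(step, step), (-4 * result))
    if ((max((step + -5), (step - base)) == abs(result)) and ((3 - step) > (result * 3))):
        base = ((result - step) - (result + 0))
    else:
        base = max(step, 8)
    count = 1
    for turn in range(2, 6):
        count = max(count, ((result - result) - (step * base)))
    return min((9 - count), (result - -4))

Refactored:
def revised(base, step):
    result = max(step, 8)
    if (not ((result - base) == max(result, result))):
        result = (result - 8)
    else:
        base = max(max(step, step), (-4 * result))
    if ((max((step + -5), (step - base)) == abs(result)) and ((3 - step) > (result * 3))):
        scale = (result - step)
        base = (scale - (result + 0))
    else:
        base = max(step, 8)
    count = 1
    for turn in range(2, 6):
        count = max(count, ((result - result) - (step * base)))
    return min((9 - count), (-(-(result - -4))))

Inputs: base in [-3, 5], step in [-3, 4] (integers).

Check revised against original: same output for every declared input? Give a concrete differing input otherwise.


Although statement counts differ; also local variable names differ, 72/72 inputs agree.
verdict: equivalent


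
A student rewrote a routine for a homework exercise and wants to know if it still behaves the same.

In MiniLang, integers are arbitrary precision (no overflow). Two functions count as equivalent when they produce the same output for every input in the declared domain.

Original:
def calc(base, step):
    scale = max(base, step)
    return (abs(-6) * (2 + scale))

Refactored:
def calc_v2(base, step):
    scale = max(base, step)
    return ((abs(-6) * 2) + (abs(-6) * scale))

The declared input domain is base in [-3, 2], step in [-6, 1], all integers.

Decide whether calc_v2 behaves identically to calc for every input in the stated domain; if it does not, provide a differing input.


The two versions differ — the changes include arithmetic usage differs, constant usage differs, min/max/abs usage differs.
As a probe, take base=-1, step=-6: calc runs scale=-1, then returns 6; calc_v2 runs scale=-1, then returns 6; both end at 6.
Across all 48 domain points the two functions coincide.
verdict: equivalent


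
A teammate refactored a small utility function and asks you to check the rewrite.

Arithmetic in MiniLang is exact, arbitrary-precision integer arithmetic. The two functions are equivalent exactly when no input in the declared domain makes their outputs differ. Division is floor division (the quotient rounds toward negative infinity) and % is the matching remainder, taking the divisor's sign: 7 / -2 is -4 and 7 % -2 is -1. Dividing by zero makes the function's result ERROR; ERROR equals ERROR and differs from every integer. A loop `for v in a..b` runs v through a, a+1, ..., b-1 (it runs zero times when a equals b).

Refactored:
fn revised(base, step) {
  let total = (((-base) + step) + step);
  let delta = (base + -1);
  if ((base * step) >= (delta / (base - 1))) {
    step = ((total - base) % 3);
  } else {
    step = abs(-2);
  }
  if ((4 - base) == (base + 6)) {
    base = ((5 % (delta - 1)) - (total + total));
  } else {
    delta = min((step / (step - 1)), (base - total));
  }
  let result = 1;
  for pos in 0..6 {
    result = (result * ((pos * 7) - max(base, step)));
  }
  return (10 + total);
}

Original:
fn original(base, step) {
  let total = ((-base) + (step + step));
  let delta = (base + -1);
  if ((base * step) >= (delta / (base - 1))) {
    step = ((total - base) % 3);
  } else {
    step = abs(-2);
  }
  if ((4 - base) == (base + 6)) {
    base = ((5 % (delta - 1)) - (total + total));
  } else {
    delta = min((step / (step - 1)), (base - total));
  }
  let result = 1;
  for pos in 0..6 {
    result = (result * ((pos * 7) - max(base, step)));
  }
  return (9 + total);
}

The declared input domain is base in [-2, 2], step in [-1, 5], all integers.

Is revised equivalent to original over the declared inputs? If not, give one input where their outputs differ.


Consider the input base=-2, step=-1.
original: total := 0 | delta := -3 | ((base * step) >= (delta / (base - 1))): true | step := 2 | ((4 - base) == (base + 6)): false | delta := -2 | result := 1 | iter pos=0: | result := -2 | iter pos=1: | result := -10 | iter pos=2: | result := -120 | iter pos=3: | result := -2280 | iter pos=4: | result := -59280 | iter pos=5: | result := -1956240 | result 9
revised: total := 0 | delta := -3 | ((base * step) >= (delta / (base - 1))): true | step := 2 | ((4 - base) == (base + 6)): false | delta := -2 | result := 1 | iter pos=0: | result := -2 | iter pos=1: | result := -10 | iter pos=2: | result := -120 | iter pos=3: | result := -2280 | iter pos=4: | result := -59280 | iter pos=5: | result := -1956240 | result 10
9 vs 10 — the two versions disagree here.
verdict: not equivalent; witness: base=-2, step=-1


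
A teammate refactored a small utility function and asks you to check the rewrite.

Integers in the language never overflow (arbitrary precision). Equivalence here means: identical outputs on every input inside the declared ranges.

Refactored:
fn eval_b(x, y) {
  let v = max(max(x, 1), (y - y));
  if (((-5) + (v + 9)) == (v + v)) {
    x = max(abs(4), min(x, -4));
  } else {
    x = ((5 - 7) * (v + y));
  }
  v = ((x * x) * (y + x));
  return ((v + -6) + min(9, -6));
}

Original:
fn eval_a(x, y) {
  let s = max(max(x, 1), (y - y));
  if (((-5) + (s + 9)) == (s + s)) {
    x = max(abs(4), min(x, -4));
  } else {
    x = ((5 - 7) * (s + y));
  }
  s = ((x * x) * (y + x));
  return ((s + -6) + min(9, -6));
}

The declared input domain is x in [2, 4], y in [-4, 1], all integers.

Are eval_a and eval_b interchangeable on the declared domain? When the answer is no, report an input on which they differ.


Equivalent — the differences include local variable names differ, yet no declared input distinguishes the two.
Spot check at x=4, y=-2 — eval_a: s = 4; (((-5) + (s + 9)) == (s + s)) -> true; x = 4; s = 32; return 20. eval_b: v = 4; (((-5) + (v + 9)) == (v + v)) -> true; x = 4; v = 32; return 20. Both give 20.
Sweeping the whole domain (18 inputs) finds no disagreement.
verdict: equivalent


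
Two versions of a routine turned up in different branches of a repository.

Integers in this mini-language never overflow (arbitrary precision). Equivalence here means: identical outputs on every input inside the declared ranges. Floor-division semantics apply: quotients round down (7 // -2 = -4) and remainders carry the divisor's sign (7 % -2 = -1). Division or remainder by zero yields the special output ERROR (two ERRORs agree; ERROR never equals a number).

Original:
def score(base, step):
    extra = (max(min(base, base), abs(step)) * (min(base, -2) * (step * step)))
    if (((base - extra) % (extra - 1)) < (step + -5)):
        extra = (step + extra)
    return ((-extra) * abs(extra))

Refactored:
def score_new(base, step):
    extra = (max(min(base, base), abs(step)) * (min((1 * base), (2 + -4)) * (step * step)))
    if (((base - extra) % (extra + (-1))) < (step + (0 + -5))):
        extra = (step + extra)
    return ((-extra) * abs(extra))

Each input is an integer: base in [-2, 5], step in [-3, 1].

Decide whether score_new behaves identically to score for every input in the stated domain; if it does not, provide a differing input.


Reading the diff, among the changes: constant usage differs, and arithmetic usage differs.
One worked example (base=-2, step=-1) — score: extra becomes -2; next (((base - extra) % (extra - 1)) < (step + -5)) evaluates to false; next final value 4; score_new: extra becomes -2; next (((base - extra) % (extra + (-1))) < (step + (0 + -5))) evaluates to false; next final value 4; agreement on 4.
Checked all 40 inputs in the declared domain: the outputs agree on every one.
verdict: equivalent


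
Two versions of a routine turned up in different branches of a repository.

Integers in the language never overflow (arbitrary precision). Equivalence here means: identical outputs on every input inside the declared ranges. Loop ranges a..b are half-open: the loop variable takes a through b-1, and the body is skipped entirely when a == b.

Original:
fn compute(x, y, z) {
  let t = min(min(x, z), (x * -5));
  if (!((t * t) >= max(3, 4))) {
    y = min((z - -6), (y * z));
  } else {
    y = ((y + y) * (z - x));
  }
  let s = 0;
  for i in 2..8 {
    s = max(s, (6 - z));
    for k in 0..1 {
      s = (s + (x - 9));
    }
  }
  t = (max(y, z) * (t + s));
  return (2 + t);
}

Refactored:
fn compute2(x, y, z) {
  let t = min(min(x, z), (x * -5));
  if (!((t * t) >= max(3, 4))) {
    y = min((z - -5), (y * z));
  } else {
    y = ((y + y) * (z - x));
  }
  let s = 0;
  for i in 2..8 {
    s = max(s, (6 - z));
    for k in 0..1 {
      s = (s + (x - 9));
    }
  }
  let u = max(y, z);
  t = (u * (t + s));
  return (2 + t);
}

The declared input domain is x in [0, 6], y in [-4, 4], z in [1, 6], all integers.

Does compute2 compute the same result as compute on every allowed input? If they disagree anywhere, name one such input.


Run the pair on x=0, y=2, z=6.
compute: t = 0; (!((t * t) >= max(3, 4))) -> true; y = 12; s = 0; [i=2]; s = 0; [k=0]; s = -9; [i=3]; s = 0; [k=0]; s = -9; [i=4]; s = 0; [k=0]; s = -9; [i=5]; s = 0; [k=0]; s = -9; [i=6]; s = 0; [k=0]; s = -9; [i=7]; s = 0; [k=0]; s = -9; t = -108; return -106
compute2: t = 0; (!((t * t) >= max(3, 4))) -> true; y = 11; s = 0; [i=2]; s = 0; [k=0]; s = -9; [i=3]; s = 0; [k=0]; s = -9; [i=4]; s = 0; [k=0]; s = -9; [i=5]; s = 0; [k=0]; s = -9; [i=6]; s = 0; [k=0]; s = -9; [i=7]; s = 0; [k=0]; s = -9; u = 11; t = -99; return -97
-106 against -97: the behavior changed.
verdict: not equivalent; witness: x=0, y=2, z=6


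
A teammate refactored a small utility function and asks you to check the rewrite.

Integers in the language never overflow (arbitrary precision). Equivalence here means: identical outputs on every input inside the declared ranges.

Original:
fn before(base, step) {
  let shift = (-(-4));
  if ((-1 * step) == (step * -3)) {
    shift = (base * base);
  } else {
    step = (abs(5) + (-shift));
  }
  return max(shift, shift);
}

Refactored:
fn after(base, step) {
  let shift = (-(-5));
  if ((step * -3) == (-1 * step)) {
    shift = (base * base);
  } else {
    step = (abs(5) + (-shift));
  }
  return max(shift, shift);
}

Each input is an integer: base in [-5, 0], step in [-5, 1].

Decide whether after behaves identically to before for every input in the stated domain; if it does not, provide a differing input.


Consider the input base=-5, step=-5.
before: shift = 4; ((-1 * step) == (step * -3)) -> false; step = 1; return 4
after: shift = 5; ((step * -3) == (-1 * step)) -> false; step = 0; return 5
4 != 5, so the rewrite changes behavior.
verdict: not equivalent; witness: base=-5, step=-5


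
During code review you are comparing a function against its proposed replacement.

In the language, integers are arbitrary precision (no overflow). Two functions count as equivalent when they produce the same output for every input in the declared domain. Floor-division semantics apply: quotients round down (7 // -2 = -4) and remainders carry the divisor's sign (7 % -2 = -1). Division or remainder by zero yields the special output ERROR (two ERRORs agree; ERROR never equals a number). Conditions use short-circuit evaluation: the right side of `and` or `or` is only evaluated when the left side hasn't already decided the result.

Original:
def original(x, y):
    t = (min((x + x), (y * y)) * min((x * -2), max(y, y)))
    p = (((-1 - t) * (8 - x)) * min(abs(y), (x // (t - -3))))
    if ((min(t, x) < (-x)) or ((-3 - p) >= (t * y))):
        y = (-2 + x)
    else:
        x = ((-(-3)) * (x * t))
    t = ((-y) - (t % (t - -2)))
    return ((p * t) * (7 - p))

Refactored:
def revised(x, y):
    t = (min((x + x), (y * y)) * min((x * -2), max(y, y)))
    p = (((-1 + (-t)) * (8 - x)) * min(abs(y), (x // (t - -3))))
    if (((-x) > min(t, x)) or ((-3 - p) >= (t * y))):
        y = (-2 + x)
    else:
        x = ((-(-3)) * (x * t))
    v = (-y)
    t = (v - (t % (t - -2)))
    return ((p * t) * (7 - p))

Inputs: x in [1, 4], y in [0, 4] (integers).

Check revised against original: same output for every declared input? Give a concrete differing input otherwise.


Equivalent — the differences include statement counts differ; comparison usage differs; arithmetic usage differs; local variable names differ, yet no declared input distinguishes the two.
As a probe, take x=1, y=3: original runs t becomes -4; next p becomes -21; next ((min(t, x) < (-x)) or ((-3 - p) >= (t * y))) evaluates to true; next y becomes -1; next t becomes 1; next final value -588; revised runs t becomes -4; next p becomes -21; next (((-x) > min(t, x)) or ((-3 - p) >= (t * y))) evaluates to true; next y becomes -1; next v becomes 1; next t becomes 1; next final value -588; both end at -588.
Checked all 20 inputs in the declared domain: the outputs agree on every one.
verdict: equivalent


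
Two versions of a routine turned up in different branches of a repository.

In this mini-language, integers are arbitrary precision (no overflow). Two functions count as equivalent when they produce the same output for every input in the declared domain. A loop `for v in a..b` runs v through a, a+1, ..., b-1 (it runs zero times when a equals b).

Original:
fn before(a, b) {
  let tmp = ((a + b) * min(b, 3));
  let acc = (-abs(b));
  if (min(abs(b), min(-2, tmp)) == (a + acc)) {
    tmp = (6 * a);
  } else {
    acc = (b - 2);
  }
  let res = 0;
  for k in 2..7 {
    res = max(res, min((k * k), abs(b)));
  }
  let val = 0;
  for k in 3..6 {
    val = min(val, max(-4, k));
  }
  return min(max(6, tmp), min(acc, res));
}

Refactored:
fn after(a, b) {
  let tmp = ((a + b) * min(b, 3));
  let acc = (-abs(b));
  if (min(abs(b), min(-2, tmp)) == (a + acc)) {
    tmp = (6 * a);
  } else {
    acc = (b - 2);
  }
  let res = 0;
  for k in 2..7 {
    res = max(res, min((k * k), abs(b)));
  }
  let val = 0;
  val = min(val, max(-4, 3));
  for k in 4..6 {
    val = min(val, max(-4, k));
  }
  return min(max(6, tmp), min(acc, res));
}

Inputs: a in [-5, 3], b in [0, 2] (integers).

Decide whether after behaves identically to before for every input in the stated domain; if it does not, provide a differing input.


Equivalent — the differences include loop structure differs, plus statement counts differ, plus min/max/abs usage differs, plus constant usage differs, yet no declared input distinguishes the two.
One worked example (a=-2, b=1) — before: tmp := -1 | acc := -1 | (min(abs(b), min(-2, tmp)) == (a + acc)): false | acc := -1 | res := 0 | iter k=2: | res := 1 | iter k=3: | res := 1 | iter k=4: | res := 1 | iter k=5: | res := 1 | iter k=6: | res := 1 | val := 0 | iter k=3: | val := 0 | iter k=4: | val := 0 | iter k=5: | val := 0 | result -1; after: tmp := -1 | acc := -1 | (min(abs(b), min(-2, tmp)) == (a + acc)): false | acc := -1 | res := 0 | iter k=2: | res := 1 | iter k=3: | res := 1 | iter k=4: | res := 1 | iter k=5: | res := 1 | iter k=6: | res := 1 | val := 0 | val := 0 | iter k=4: | val := 0 | iter k=5: | val := 0 | result -1; agreement on -1.
Checked all 27 inputs in the declared domain: the outputs agree on every one.
verdict: equivalent


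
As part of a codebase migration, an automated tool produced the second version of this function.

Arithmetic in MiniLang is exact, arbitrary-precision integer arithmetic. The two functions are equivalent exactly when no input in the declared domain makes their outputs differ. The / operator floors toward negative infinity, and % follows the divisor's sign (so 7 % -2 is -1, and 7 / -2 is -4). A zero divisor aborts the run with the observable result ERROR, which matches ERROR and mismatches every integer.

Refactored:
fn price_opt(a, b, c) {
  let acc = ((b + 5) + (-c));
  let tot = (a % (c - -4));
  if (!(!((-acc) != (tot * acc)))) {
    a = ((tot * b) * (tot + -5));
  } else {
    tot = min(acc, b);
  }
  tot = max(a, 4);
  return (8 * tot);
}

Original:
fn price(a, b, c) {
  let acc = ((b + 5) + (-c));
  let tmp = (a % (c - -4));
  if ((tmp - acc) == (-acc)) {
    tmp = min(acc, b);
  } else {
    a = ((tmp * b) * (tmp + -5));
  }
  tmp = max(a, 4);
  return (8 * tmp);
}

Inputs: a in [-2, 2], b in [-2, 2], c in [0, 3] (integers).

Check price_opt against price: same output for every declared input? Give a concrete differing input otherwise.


Not equivalent: a=1, b=-2, c=3 separates them (64 vs 32).
price: acc := 0 | tmp := 1 | ((tmp - acc) == (-acc)): false | a := 8 | tmp := 8 | result 64
price_opt: acc := 0 | tot := 1 | (!(!((-acc) != (tot * acc)))): false | tot := -2 | tot := 4 | result 32
verdict: not equivalent; witness: a=1, b=-2, c=3


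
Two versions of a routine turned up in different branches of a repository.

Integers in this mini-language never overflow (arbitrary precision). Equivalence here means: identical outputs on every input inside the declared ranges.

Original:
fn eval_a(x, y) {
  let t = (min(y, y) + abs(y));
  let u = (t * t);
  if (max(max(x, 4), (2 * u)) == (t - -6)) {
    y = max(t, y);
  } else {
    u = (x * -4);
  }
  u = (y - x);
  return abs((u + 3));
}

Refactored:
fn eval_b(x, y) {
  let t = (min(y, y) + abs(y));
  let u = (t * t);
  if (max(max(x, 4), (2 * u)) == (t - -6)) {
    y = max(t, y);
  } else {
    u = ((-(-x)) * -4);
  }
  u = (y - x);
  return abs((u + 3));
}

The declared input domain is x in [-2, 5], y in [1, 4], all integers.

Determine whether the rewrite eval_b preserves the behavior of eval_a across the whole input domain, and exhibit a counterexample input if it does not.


Comparing the listings, the differences include: same computation, different form.
As a probe, take x=-1, y=4: eval_a runs t=8, then u=64, then (max(max(x, 4), (2 * u)) == (t - -6)) is false, then u=4, then u=5, then returns 8; eval_b runs t=8, then u=64, then (max(max(x, 4), (2 * u)) == (t - -6)) is false, then u=4, then u=5, then returns 8; both end at 8.
Sweeping the whole domain (32 inputs) finds no disagreement.
verdict: equivalent


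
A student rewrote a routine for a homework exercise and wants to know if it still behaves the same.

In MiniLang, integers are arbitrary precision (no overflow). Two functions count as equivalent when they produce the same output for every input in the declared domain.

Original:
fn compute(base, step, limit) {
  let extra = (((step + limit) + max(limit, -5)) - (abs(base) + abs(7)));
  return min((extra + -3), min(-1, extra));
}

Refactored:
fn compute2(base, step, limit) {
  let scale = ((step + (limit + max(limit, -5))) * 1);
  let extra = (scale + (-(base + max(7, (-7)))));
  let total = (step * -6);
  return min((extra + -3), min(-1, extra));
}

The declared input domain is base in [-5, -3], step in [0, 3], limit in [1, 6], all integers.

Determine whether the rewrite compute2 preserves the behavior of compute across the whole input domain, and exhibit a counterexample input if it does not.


Take base=-5, step=0, limit=1.
compute: extra=-10, then returns -13
compute2: scale=2, then extra=0, then total=0, then returns -3
-13 vs -3 — the two versions disagree here.
verdict: not equivalent; witness: base=-5, step=0, limit=1


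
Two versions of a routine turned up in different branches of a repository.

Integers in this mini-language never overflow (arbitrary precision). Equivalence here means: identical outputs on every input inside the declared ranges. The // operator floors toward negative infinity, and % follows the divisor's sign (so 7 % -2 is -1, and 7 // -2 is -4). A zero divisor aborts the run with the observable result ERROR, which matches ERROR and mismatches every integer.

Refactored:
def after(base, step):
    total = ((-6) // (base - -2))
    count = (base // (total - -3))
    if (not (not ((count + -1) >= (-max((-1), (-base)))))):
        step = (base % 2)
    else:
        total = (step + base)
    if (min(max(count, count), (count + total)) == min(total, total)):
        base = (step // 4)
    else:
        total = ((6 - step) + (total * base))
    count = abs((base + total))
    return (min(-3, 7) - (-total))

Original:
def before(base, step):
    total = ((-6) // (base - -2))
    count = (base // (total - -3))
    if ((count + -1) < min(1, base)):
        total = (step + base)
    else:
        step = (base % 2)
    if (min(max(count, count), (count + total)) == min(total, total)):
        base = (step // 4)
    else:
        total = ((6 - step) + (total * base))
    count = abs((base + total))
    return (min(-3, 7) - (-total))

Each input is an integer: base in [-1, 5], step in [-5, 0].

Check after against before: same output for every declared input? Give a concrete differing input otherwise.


Reading the diff, among the changes: min/max/abs usage differs; and comparison usage differs; and boolean connective usage differs.
Tracing base=3, step=-2: before: total = -2; count = 3; ((count + -1) < min(1, base)) -> false; step = 1; (min(max(count, count), (count + total)) == min(total, total)) -> false; total = -1; count = 2; return -4 | after: total = -2; count = 3; (not (not ((count + -1) >= (-max((-1), (-base)))))) -> true; step = 1; (min(max(count, count), (count + total)) == min(total, total)) -> false; total = -1; count = 2; return -4 — matching result -4.
Checked all 42 inputs in the declared domain: the outputs agree on every one.
verdict: equivalent


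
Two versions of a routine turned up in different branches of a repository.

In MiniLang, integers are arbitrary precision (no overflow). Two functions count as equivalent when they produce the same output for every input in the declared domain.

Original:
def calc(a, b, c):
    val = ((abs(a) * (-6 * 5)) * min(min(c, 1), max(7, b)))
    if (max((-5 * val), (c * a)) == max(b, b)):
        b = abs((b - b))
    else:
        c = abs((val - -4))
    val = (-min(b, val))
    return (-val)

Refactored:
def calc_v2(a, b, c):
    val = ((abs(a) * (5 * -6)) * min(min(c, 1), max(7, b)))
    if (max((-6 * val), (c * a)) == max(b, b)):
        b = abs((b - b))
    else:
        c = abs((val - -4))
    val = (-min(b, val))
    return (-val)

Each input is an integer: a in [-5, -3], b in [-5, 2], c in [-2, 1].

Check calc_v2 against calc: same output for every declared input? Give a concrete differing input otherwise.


Equivalent. Although `-5` became `-6`, no input in the stated domain can expose it.
An exhaustive pass over the 96 declared inputs shows identical outputs.
As a probe, take a=-3, b=-2, c=-2: calc runs val = 180; (max((-5 * val), (c * a)) == max(b, b)) -> false; c = 184; val = 2; return -2; calc_v2 runs val = 180; (max((-6 * val), (c * a)) == max(b, b)) -> false; c = 184; val = 2; return -2; both end at -2.
verdict: equivalent


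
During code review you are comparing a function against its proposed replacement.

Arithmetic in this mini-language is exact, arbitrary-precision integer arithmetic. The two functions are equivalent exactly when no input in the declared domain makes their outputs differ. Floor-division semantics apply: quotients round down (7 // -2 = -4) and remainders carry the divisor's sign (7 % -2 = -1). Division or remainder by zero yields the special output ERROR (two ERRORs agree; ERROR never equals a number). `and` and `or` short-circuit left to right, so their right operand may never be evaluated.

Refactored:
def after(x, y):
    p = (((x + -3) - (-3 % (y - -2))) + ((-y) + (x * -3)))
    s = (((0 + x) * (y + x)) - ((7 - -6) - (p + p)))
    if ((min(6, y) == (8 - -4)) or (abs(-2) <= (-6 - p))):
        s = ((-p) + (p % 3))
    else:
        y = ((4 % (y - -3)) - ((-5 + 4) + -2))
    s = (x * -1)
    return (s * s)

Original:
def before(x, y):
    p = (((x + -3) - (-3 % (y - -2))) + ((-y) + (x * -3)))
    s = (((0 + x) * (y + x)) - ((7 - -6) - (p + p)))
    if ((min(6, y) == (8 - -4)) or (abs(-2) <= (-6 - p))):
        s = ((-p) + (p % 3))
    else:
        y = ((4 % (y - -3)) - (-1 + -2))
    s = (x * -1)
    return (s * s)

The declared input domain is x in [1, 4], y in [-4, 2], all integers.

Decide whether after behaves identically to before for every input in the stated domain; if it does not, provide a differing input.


Although constant usage differs, arithmetic usage differs, 28/28 inputs agree.
verdict: equivalent


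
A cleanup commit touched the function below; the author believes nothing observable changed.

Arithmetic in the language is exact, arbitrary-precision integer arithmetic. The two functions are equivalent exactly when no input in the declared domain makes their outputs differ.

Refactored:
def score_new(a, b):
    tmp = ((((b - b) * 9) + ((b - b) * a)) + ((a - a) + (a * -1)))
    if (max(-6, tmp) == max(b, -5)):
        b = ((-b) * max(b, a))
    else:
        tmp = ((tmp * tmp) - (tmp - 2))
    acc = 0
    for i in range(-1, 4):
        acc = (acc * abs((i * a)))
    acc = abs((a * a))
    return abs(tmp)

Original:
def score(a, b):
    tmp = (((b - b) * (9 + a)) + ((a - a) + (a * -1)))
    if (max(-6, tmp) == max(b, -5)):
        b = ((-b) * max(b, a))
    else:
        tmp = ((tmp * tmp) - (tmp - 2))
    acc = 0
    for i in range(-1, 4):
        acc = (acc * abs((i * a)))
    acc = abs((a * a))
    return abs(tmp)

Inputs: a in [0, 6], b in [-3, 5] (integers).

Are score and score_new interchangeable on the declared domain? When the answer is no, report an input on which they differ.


This is a faithful refactor — arithmetic usage differs, but the computed results match everywhere.
One worked example (a=1, b=-3) — score: tmp becomes -1; next (max(-6, tmp) == max(b, -5)) evaluates to false; next tmp becomes 4; next acc becomes 0; next at i=-1:; next acc becomes 0; next at i=0:; next acc becomes 0; next at i=1:; next acc becomes 0; next at i=2:; next acc becomes 0; next at i=3:; next acc becomes 0; next acc becomes 1; next final value 4; score_new: tmp becomes -1; next (max(-6, tmp) == max(b, -5)) evaluates to false; next tmp becomes 4; next acc becomes 0; next at i=-1:; next acc becomes 0; next at i=0:; next acc becomes 0; next at i=1:; next acc becomes 0; next at i=2:; next acc becomes 0; next at i=3:; next acc becomes 0; next acc becomes 1; next final value 4; agreement on 4.
Sweeping the whole domain (63 inputs) finds no disagreement.
verdict: equivalent


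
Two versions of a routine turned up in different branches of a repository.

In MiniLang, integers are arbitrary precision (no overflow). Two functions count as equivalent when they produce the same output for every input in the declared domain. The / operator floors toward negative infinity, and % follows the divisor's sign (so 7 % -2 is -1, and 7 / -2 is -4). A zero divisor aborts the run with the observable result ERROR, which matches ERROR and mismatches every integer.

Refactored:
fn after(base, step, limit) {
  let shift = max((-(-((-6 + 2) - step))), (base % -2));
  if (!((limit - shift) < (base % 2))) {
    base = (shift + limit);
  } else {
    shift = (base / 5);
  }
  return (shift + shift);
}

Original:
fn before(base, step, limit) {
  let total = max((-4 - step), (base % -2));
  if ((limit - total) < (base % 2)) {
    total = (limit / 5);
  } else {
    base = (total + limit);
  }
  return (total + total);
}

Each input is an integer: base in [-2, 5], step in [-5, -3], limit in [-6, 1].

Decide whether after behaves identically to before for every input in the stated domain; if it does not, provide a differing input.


Run the pair on base=-2, step=-5, limit=-6.
before: total = 1; ((limit - total) < (base % 2)) -> true; total = -2; return -4
after: shift = 1; (!((limit - shift) < (base % 2))) -> false; shift = -1; return -2
-4 vs -2 — the two versions disagree here.
verdict: not equivalent; witness: base=-2, step=-5, limit=-6
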